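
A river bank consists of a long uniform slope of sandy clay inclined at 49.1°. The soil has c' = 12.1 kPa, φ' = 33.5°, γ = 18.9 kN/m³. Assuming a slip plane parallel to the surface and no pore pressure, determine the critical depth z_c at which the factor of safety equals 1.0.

z_c = 3.03 m

Setting FS = 1.00 in FS = [c' + γz cos²β tanφ'] / [γz sinβ cosβ] and solving for z:
z = c' / [γ cosβ (FS·sinβ − cosβ·tanφ')]
  = 12.1 / [18.9·cos49.1°·(1.00·sin49.1° − cos49.1°·tan33.5°)]
  = 12.1 / [18.9·0.6547·(1.00·0.7559 − 0.6547·0.6619)]
  = 12.1 / 3.9907 = 3.032 m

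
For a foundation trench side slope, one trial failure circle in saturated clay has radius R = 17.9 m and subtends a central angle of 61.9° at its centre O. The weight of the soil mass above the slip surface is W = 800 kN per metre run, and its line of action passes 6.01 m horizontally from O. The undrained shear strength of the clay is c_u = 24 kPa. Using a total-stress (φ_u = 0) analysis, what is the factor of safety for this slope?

Taking moments about the centre O, the resisting moment is provided by the undrained shear strength acting along the arc:
Arc length L_a = R·θ = 17.9·(61.9°·π/180) = 17.9·1.0804 = 19.34 m
M_R = c_u·L_a·R = 24·19.34·17.9 = 8307.8 kN·m/m
M_D = W·d = 800·6.01 = 4808.0 kN·m/m
FS = M_R / M_D = 8307.8 / 4808.0 = 1.728

FS = 1.73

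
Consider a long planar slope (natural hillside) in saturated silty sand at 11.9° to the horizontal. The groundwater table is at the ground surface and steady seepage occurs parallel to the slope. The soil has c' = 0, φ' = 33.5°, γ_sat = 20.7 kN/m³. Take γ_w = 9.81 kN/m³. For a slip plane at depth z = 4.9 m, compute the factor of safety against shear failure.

With seepage parallel to the slope and the water table at the surface, the effective normal stress on the slip plane uses the buoyant unit weight γ' = γ_sat − γ_w while the driving shear stress uses γ_sat:
FS = [c' + γ' z cos²β tanφ'] / [γ_sat z sinβ cosβ]
(For c' = 0 this reduces to FS = (γ'/γ_sat)·tanφ'/tanβ.)
γ' = 20.7 − 9.81 = 10.89 kN/m³
Numerator = 0.0 + 10.89·4.9·cos²11.9°·tan33.5° = 0.0 + 10.89·4.9·0.9575·0.6619 = 33.817 kPa
Denominator = 20.7·4.9·sin11.9°·cos11.9° = 20.7·4.9·0.2062·0.9785 = 20.466 kPa
FS = 33.817 / 20.466 = 1.652

FS = 1.65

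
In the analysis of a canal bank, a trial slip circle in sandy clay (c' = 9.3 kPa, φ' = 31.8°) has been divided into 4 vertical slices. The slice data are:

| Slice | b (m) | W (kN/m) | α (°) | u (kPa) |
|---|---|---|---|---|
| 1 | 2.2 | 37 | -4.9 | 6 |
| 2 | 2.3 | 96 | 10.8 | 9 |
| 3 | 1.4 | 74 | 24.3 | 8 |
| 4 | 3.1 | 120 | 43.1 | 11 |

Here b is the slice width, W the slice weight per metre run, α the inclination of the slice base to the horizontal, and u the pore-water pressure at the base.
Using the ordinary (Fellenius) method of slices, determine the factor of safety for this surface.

FS = 1.69

Ordinary method of slices: FS = Σ[c'·Δl_i + (W_i cosα_i − u_i·Δl_i)·tanφ'] / Σ W_i sinα_i, with Δl_i = b_i / cosα_i.
Slice 1: Δl = 2.2/cos(-4.9°) = 2.208 m; N'_1 = 37·cos(-4.9°) − 6·2.208 = 23.6; c'Δl = 20.54; W sinα = -3.2
Slice 2: Δl = 2.3/cos10.8° = 2.341 m; N'_2 = 96·cos10.8° − 9·2.341 = 73.2; c'Δl = 21.78; W sinα = 18.0
Slice 3: Δl = 1.4/cos24.3° = 1.536 m; N'_3 = 74·cos24.3° − 8·1.536 = 55.2; c'Δl = 14.29; W sinα = 30.5
Slice 4: Δl = 3.1/cos43.1° = 4.246 m; N'_4 = 120·cos43.1° − 11·4.246 = 40.9; c'Δl = 39.48; W sinα = 82.0
Σc'Δl = 96.1 kN/m; ΣN' = 192.9 kN/m; ΣW sinα = 127.3 kN/m
Resisting = 96.1 + 192.9·tan31.8° = 96.1 + 119.6 = 215.7 kN/m
FS = 215.7 / 127.3 = 1.695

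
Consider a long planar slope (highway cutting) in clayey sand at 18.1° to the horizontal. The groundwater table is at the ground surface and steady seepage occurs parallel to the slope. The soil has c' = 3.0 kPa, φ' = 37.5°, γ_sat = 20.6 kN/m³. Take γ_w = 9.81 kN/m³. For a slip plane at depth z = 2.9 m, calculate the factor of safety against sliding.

FS = 1.40

With seepage parallel to the slope and the water table at the surface, the effective normal stress on the slip plane uses the buoyant unit weight γ' = γ_sat − γ_w while the driving shear stress uses γ_sat:
FS = [c' + γ' z cos²β tanφ'] / [γ_sat z sinβ cosβ]
γ' = 20.6 − 9.81 = 10.79 kN/m³
Numerator = 3.0 + 10.79·2.9·cos²18.1°·tan37.5° = 3.0 + 10.79·2.9·0.9035·0.7673 = 24.693 kPa
Denominator = 20.6·2.9·sin18.1°·cos18.1° = 20.6·2.9·0.3107·0.9505 = 17.641 kPa
FS = 24.693 / 17.641 = 1.400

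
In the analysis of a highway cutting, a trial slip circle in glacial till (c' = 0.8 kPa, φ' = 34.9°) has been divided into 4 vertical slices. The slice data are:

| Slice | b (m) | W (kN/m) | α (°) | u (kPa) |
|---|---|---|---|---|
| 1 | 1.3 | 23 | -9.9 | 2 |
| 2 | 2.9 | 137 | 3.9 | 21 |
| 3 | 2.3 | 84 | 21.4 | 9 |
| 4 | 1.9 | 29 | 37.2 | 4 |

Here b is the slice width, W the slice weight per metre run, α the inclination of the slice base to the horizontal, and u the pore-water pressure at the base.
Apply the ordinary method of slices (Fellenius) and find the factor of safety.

FS = 2.29

Ordinary method of slices: FS = Σ[c'·Δl_i + (W_i cosα_i − u_i·Δl_i)·tanφ'] / Σ W_i sinα_i, with Δl_i = b_i / cosα_i.
Slice 1: Δl = 1.3/cos(-9.9°) = 1.320 m; N'_1 = 23·cos(-9.9°) − 2·1.320 = 20.0; c'Δl = 1.06; W sinα = -4.0
Slice 2: Δl = 2.9/cos3.9° = 2.907 m; N'_2 = 137·cos3.9° − 21·2.907 = 75.6; c'Δl = 2.33; W sinα = 9.3
Slice 3: Δl = 2.3/cos21.4° = 2.470 m; N'_3 = 84·cos21.4° − 9·2.470 = 56.0; c'Δl = 1.98; W sinα = 30.6
Slice 4: Δl = 1.9/cos37.2° = 2.385 m; N'_4 = 29·cos37.2° − 4·2.385 = 13.6; c'Δl = 1.91; W sinα = 17.5
Σc'Δl = 7.3 kN/m; ΣN' = 165.2 kN/m; ΣW sinα = 53.5 kN/m
Resisting = 7.3 + 165.2·tan34.9° = 7.3 + 115.2 = 122.5 kN/m
FS = 122.5 / 53.5 = 2.288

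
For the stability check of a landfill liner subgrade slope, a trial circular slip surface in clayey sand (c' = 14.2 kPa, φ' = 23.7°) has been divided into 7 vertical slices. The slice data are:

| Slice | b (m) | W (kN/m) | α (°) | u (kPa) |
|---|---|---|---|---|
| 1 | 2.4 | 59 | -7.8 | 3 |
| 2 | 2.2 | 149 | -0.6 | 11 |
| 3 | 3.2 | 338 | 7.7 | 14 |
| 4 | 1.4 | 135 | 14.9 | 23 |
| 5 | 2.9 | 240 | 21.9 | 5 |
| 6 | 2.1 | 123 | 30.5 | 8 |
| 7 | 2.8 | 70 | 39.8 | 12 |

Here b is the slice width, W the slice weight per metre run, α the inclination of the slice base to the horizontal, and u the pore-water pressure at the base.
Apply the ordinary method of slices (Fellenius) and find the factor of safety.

FS = 2.41

Ordinary method of slices: FS = Σ[c'·Δl_i + (W_i cosα_i − u_i·Δl_i)·tanφ'] / Σ W_i sinα_i, with Δl_i = b_i / cosα_i.
Slice 1: Δl = 2.4/cos(-7.8°) = 2.422 m; N'_1 = 59·cos(-7.8°) − 3·2.422 = 51.2; c'Δl = 34.40; W sinα = -8.0
Slice 2: Δl = 2.2/cos(-0.6°) = 2.200 m; N'_2 = 149·cos(-0.6°) − 11·2.200 = 124.8; c'Δl = 31.24; W sinα = -1.6
Slice 3: Δl = 3.2/cos7.7° = 3.229 m; N'_3 = 338·cos7.7° − 14·3.229 = 289.7; c'Δl = 45.85; W sinα = 45.3
Slice 4: Δl = 1.4/cos14.9° = 1.449 m; N'_4 = 135·cos14.9° − 23·1.449 = 97.1; c'Δl = 20.57; W sinα = 34.7
Slice 5: Δl = 2.9/cos21.9° = 3.126 m; N'_5 = 240·cos21.9° − 5·3.126 = 207.1; c'Δl = 44.38; W sinα = 89.5
Slice 6: Δl = 2.1/cos30.5° = 2.437 m; N'_6 = 123·cos30.5° − 8·2.437 = 86.5; c'Δl = 34.61; W sinα = 62.4
Slice 7: Δl = 2.8/cos39.8° = 3.644 m; N'_7 = 70·cos39.8° − 12·3.644 = 10.0; c'Δl = 51.75; W sinα = 44.8
Σc'Δl = 262.8 kN/m; ΣN' = 866.4 kN/m; ΣW sinα = 267.2 kN/m
Resisting = 262.8 + 866.4·tan23.7° = 262.8 + 380.3 = 643.2 kN/m
FS = 643.2 / 267.2 = 2.407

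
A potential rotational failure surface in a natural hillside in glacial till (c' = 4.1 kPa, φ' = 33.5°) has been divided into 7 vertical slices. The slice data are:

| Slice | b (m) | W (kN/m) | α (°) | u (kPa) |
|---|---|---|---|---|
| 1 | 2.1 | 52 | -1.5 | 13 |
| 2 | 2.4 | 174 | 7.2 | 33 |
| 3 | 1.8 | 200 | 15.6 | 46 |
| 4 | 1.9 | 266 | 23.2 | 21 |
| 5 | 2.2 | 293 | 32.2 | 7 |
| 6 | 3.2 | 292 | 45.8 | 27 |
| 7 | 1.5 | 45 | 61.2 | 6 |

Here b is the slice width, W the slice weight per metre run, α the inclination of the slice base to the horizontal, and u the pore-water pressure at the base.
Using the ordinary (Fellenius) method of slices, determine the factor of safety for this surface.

FS = 0.97

Ordinary method of slices: FS = Σ[c'·Δl_i + (W_i cosα_i − u_i·Δl_i)·tanφ'] / Σ W_i sinα_i, with Δl_i = b_i / cosα_i.
Slice 1: Δl = 2.1/cos(-1.5°) = 2.101 m; N'_1 = 52·cos(-1.5°) − 13·2.101 = 24.7; c'Δl = 8.61; W sinα = -1.4
Slice 2: Δl = 2.4/cos7.2° = 2.419 m; N'_2 = 174·cos7.2° − 33·2.419 = 92.8; c'Δl = 9.92; W sinα = 21.8
Slice 3: Δl = 1.8/cos15.6° = 1.869 m; N'_3 = 200·cos15.6° − 46·1.869 = 106.7; c'Δl = 7.66; W sinα = 53.8
Slice 4: Δl = 1.9/cos23.2° = 2.067 m; N'_4 = 266·cos23.2° − 21·2.067 = 201.1; c'Δl = 8.48; W sinα = 104.8
Slice 5: Δl = 2.2/cos32.2° = 2.600 m; N'_5 = 293·cos32.2° − 7·2.600 = 229.7; c'Δl = 10.66; W sinα = 156.1
Slice 6: Δl = 3.2/cos45.8° = 4.590 m; N'_6 = 292·cos45.8° − 27·4.590 = 79.6; c'Δl = 18.82; W sinα = 209.3
Slice 7: Δl = 1.5/cos61.2° = 3.114 m; N'_7 = 45·cos61.2° − 6·3.114 = 3.0; c'Δl = 12.77; W sinα = 39.4
Σc'Δl = 76.9 kN/m; ΣN' = 737.6 kN/m; ΣW sinα = 583.9 kN/m
Resisting = 76.9 + 737.6·tan33.5° = 76.9 + 488.2 = 565.1 kN/m
FS = 565.1 / 583.9 = 0.968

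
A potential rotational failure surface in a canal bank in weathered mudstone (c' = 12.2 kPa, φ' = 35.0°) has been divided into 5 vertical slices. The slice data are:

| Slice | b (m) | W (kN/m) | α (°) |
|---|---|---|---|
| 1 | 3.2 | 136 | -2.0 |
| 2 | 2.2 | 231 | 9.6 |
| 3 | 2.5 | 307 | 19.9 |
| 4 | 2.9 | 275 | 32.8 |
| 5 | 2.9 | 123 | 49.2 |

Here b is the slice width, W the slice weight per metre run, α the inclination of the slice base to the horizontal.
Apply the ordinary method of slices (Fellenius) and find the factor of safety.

Ordinary method of slices: FS = Σ[c'·Δl_i + (W_i cosα_i)·tanφ'] / Σ W_i sinα_i, with Δl_i = b_i / cosα_i.
Slice 1: Δl = 3.2/cos(-2.0°) = 3.202 m; N'_1 = 136·cos(-2.0°) = 135.9; c'Δl = 39.06; W sinα = -4.7
Slice 2: Δl = 2.2/cos9.6° = 2.231 m; N'_2 = 231·cos9.6° = 227.8; c'Δl = 27.22; W sinα = 38.5
Slice 3: Δl = 2.5/cos19.9° = 2.659 m; N'_3 = 307·cos19.9° = 288.7; c'Δl = 32.44; W sinα = 104.5
Slice 4: Δl = 2.9/cos32.8° = 3.450 m; N'_4 = 275·cos32.8° = 231.2; c'Δl = 42.09; W sinα = 149.0
Slice 5: Δl = 2.9/cos49.2° = 4.438 m; N'_5 = 123·cos49.2° = 80.4; c'Δl = 54.15; W sinα = 93.1
Σc'Δl = 195.0 kN/m; ΣN' = 963.9 kN/m; ΣW sinα = 380.4 kN/m
Resisting = 195.0 + 963.9·tan35.0° = 195.0 + 674.9 = 869.9 kN/m
FS = 869.9 / 380.4 = 2.287

FS = 2.29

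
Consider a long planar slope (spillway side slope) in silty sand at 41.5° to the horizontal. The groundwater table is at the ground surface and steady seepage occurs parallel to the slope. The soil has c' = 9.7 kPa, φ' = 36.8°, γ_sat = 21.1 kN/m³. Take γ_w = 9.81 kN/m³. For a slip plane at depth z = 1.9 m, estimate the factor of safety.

With seepage parallel to the slope and the water table at the surface, the effective normal stress on the slip plane uses the buoyant unit weight γ' = γ_sat − γ_w while the driving shear stress uses γ_sat:
FS = [c' + γ' z cos²β tanφ'] / [γ_sat z sinβ cosβ]
γ' = 21.1 − 9.81 = 11.29 kN/m³
Numerator = 9.7 + 11.29·1.9·cos²41.5°·tan36.8° = 9.7 + 11.29·1.9·0.5609·0.7481 = 18.702 kPa
Denominator = 21.1·1.9·sin41.5°·cos41.5° = 21.1·1.9·0.6626·0.7490 = 19.896 kPa
FS = 18.702 / 19.896 = 0.940

FS = 0.94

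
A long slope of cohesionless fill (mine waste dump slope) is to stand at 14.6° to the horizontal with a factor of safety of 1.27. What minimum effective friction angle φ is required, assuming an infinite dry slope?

φ = 18.3°

FS = tanφ/tanβ ⇒ tanφ = FS · tanβ = 1.27 · tan14.6° = 0.3308
φ = arctan(0.3308) = 18.30°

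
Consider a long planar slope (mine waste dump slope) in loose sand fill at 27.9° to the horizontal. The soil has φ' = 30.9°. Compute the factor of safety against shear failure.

FS = 1.13

For a dry cohesionless infinite slope the factor of safety is FS = tanφ' / tanβ.
FS = tan30.9° / tan27.9° = 0.5985 / 0.5295 = 1.130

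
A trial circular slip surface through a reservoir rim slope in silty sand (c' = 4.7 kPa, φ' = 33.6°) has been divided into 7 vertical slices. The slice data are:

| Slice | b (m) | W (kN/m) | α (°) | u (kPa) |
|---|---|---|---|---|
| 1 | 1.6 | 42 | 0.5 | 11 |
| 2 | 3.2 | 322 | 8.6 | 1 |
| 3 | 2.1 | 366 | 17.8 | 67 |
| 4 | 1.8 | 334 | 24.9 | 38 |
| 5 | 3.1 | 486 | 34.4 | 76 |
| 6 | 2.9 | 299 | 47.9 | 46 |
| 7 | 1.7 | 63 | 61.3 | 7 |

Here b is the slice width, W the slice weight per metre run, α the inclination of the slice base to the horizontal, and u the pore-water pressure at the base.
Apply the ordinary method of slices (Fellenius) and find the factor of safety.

Ordinary method of slices: FS = Σ[c'·Δl_i + (W_i cosα_i − u_i·Δl_i)·tanφ'] / Σ W_i sinα_i, with Δl_i = b_i / cosα_i.
Slice 1: Δl = 1.6/cos0.5° = 1.600 m; N'_1 = 42·cos0.5° − 11·1.600 = 24.4; c'Δl = 7.52; W sinα = 0.4
Slice 2: Δl = 3.2/cos8.6° = 3.236 m; N'_2 = 322·cos8.6° − 1·3.236 = 315.1; c'Δl = 15.21; W sinα = 48.2
Slice 3: Δl = 2.1/cos17.8° = 2.206 m; N'_3 = 366·cos17.8° − 67·2.206 = 200.7; c'Δl = 10.37; W sinα = 111.9
Slice 4: Δl = 1.8/cos24.9° = 1.984 m; N'_4 = 334·cos24.9° − 38·1.984 = 227.5; c'Δl = 9.33; W sinα = 140.6
Slice 5: Δl = 3.1/cos34.4° = 3.757 m; N'_5 = 486·cos34.4° − 76·3.757 = 115.5; c'Δl = 17.66; W sinα = 274.6
Slice 6: Δl = 2.9/cos47.9° = 4.326 m; N'_6 = 299·cos47.9° − 46·4.326 = 1.5; c'Δl = 20.33; W sinα = 221.9
Slice 7: Δl = 1.7/cos61.3° = 3.540 m; N'_7 = 63·cos61.3° − 7·3.540 = 5.5; c'Δl = 16.64; W sinα = 55.3
Σc'Δl = 97.1 kN/m; ΣN' = 890.2 kN/m; ΣW sinα = 852.7 kN/m
Resisting = 97.1 + 890.2·tan33.6° = 97.1 + 591.5 = 688.5 kN/m
FS = 688.5 / 852.7 = 0.807

FS = 0.81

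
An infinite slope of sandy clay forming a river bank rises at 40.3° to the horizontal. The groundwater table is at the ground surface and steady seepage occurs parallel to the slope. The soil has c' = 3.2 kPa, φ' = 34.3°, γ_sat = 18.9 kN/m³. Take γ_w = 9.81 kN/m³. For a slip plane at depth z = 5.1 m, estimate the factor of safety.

With seepage parallel to the slope and the water table at the surface, the effective normal stress on the slip plane uses the buoyant unit weight γ' = γ_sat − γ_w while the driving shear stress uses γ_sat:
FS = [c' + γ' z cos²β tanφ'] / [γ_sat z sinβ cosβ]
γ' = 18.9 − 9.81 = 9.09 kN/m³
Numerator = 3.2 + 9.09·5.1·cos²40.3°·tan34.3° = 3.2 + 9.09·5.1·0.5817·0.6822 = 21.594 kPa
Denominator = 18.9·5.1·sin40.3°·cos40.3° = 18.9·5.1·0.6468·0.7627 = 47.548 kPa
FS = 21.594 / 47.548 = 0.454

FS = 0.45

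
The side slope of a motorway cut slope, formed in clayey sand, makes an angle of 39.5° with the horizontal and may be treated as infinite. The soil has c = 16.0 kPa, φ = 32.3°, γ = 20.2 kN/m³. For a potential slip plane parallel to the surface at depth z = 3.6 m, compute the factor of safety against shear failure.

FS = 1.22

For an infinite slope with a slip plane parallel to the surface (no pore pressure): FS = [c + γz cos²β tanφ] / [γz sinβ cosβ].
γz = 20.2·3.6 = 72.72 kN/m²
Numerator = 16.0 + 72.72·cos²39.5°·tan32.3° = 16.0 + 72.72·0.5954·0.6322 = 43.372 kPa
Denominator = 72.72·sin39.5°·cos39.5° = 72.72·0.6361·0.7716 = 35.692 kPa
FS = 43.372 / 35.692 = 1.215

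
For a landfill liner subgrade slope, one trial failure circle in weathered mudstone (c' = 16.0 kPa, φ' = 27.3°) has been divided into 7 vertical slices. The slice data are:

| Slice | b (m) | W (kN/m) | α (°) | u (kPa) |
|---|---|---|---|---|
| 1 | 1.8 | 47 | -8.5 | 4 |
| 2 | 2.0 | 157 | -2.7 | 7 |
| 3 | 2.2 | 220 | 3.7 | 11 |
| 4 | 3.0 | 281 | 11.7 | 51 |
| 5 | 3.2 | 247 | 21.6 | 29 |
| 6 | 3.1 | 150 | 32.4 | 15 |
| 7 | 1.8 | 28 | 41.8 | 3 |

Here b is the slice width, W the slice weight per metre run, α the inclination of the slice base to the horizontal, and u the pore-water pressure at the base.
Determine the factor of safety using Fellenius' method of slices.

FS = 2.69

Ordinary method of slices: FS = Σ[c'·Δl_i + (W_i cosα_i − u_i·Δl_i)·tanφ'] / Σ W_i sinα_i, with Δl_i = b_i / cosα_i.
Slice 1: Δl = 1.8/cos(-8.5°) = 1.820 m; N'_1 = 47·cos(-8.5°) − 4·1.820 = 39.2; c'Δl = 29.12; W sinα = -6.9
Slice 2: Δl = 2.0/cos(-2.7°) = 2.002 m; N'_2 = 157·cos(-2.7°) − 7·2.002 = 142.8; c'Δl = 32.04; W sinα = -7.4
Slice 3: Δl = 2.2/cos3.7° = 2.205 m; N'_3 = 220·cos3.7° − 11·2.205 = 195.3; c'Δl = 35.27; W sinα = 14.2
Slice 4: Δl = 3.0/cos11.7° = 3.064 m; N'_4 = 281·cos11.7° − 51·3.064 = 118.9; c'Δl = 49.02; W sinα = 57.0
Slice 5: Δl = 3.2/cos21.6° = 3.442 m; N'_5 = 247·cos21.6° − 29·3.442 = 129.8; c'Δl = 55.07; W sinα = 90.9
Slice 6: Δl = 3.1/cos32.4° = 3.672 m; N'_6 = 150·cos32.4° − 15·3.672 = 71.6; c'Δl = 58.74; W sinα = 80.4
Slice 7: Δl = 1.8/cos41.8° = 2.415 m; N'_7 = 28·cos41.8° − 3·2.415 = 13.6; c'Δl = 38.63; W sinα = 18.7
Σc'Δl = 297.9 kN/m; ΣN' = 711.3 kN/m; ΣW sinα = 246.8 kN/m
Resisting = 297.9 + 711.3·tan27.3° = 297.9 + 367.1 = 665.0 kN/m
FS = 665.0 / 246.8 = 2.695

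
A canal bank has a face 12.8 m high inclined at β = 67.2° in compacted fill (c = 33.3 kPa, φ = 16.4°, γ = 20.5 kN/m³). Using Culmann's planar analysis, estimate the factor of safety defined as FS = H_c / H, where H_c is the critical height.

H_c = (4c/γ) · sinβ cosφ / [1 − cos(β − φ)]
    = (4·33.3/20.5) · sin67.2°·cos16.4° / [1 − cos50.8°]
    = 6.498 · 0.8844 / 0.3680 = 15.62 m
FS = H_c / H = 15.62 / 12.8 = 1.220

FS = 1.22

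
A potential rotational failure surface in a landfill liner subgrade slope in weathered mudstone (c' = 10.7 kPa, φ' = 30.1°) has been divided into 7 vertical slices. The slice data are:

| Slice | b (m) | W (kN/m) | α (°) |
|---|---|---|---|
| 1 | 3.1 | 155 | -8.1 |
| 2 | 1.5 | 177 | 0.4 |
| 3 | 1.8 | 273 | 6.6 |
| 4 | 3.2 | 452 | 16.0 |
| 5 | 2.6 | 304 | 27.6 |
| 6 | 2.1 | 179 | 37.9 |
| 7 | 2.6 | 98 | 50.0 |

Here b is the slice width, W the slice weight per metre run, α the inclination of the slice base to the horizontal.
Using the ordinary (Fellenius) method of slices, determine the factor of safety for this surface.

FS = 2.35

Ordinary method of slices: FS = Σ[c'·Δl_i + (W_i cosα_i)·tanφ'] / Σ W_i sinα_i, with Δl_i = b_i / cosα_i.
Slice 1: Δl = 3.1/cos(-8.1°) = 3.131 m; N'_1 = 155·cos(-8.1°) = 153.5; c'Δl = 33.50; W sinα = -21.8
Slice 2: Δl = 1.5/cos0.4° = 1.500 m; N'_2 = 177·cos0.4° = 177.0; c'Δl = 16.05; W sinα = 1.2
Slice 3: Δl = 1.8/cos6.6° = 1.812 m; N'_3 = 273·cos6.6° = 271.2; c'Δl = 19.39; W sinα = 31.4
Slice 4: Δl = 3.2/cos16.0° = 3.329 m; N'_4 = 452·cos16.0° = 434.5; c'Δl = 35.62; W sinα = 124.6
Slice 5: Δl = 2.6/cos27.6° = 2.934 m; N'_5 = 304·cos27.6° = 269.4; c'Δl = 31.39; W sinα = 140.8
Slice 6: Δl = 2.1/cos37.9° = 2.661 m; N'_6 = 179·cos37.9° = 141.2; c'Δl = 28.48; W sinα = 110.0
Slice 7: Δl = 2.6/cos50.0° = 4.045 m; N'_7 = 98·cos50.0° = 63.0; c'Δl = 43.28; W sinα = 75.1
Σc'Δl = 207.7 kN/m; ΣN' = 1509.8 kN/m; ΣW sinα = 461.2 kN/m
Resisting = 207.7 + 1509.8·tan30.1° = 207.7 + 875.2 = 1082.9 kN/m
FS = 1082.9 / 461.2 = 2.348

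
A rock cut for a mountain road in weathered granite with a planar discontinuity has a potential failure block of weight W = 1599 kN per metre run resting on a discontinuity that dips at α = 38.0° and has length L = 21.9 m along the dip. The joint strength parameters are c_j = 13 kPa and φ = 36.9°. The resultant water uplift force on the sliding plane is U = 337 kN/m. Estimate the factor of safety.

FS = 0.99

Resolving the block weight along and normal to the plane and applying the Mohr–Coulomb strength on the joint:
N' = W cosα − U = 1599·cos38.0° − 337 = 923.0 kN/m
Driving force T = W sinα = 1599·sin38.0° = 984.4 kN/m
Resisting force R = c_j·L + N'·tanφ = 13·21.9 + 923.0·tan36.9° = 284.7 + 693.0 = 977.7 kN/m
FS = R / T = 977.7 / 984.4 = 0.993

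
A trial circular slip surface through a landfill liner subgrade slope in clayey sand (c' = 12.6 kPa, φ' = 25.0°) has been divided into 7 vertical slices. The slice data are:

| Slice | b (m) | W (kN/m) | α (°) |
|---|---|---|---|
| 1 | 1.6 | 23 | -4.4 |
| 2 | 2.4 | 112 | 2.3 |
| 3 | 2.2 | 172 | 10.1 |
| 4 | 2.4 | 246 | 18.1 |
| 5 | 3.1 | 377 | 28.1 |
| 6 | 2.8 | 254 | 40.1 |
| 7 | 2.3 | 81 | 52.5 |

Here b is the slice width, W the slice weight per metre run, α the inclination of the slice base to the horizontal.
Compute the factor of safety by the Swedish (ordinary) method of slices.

FS = 1.49

Ordinary method of slices: FS = Σ[c'·Δl_i + (W_i cosα_i)·tanφ'] / Σ W_i sinα_i, with Δl_i = b_i / cosα_i.
Slice 1: Δl = 1.6/cos(-4.4°) = 1.605 m; N'_1 = 23·cos(-4.4°) = 22.9; c'Δl = 20.22; W sinα = -1.8
Slice 2: Δl = 2.4/cos2.3° = 2.402 m; N'_2 = 112·cos2.3° = 111.9; c'Δl = 30.26; W sinα = 4.5
Slice 3: Δl = 2.2/cos10.1° = 2.235 m; N'_3 = 172·cos10.1° = 169.3; c'Δl = 28.16; W sinα = 30.2
Slice 4: Δl = 2.4/cos18.1° = 2.525 m; N'_4 = 246·cos18.1° = 233.8; c'Δl = 31.81; W sinα = 76.4
Slice 5: Δl = 3.1/cos28.1° = 3.514 m; N'_5 = 377·cos28.1° = 332.6; c'Δl = 44.28; W sinα = 177.6
Slice 6: Δl = 2.8/cos40.1° = 3.661 m; N'_6 = 254·cos40.1° = 194.3; c'Δl = 46.12; W sinα = 163.6
Slice 7: Δl = 2.3/cos52.5° = 3.778 m; N'_7 = 81·cos52.5° = 49.3; c'Δl = 47.60; W sinα = 64.3
Σc'Δl = 248.5 kN/m; ΣN' = 1114.2 kN/m; ΣW sinα = 514.8 kN/m
Resisting = 248.5 + 1114.2·tan25.0° = 248.5 + 519.5 = 768.0 kN/m
FS = 768.0 / 514.8 = 1.492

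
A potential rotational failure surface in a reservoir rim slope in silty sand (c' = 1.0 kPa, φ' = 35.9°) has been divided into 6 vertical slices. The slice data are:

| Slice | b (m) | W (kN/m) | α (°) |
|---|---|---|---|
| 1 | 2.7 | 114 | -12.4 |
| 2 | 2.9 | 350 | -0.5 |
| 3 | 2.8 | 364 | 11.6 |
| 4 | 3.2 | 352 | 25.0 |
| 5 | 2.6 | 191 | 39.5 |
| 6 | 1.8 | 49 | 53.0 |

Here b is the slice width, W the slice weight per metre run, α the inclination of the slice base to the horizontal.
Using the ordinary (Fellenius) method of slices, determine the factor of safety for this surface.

FS = 2.73

Ordinary method of slices: FS = Σ[c'·Δl_i + (W_i cosα_i)·tanφ'] / Σ W_i sinα_i, with Δl_i = b_i / cosα_i.
Slice 1: Δl = 2.7/cos(-12.4°) = 2.764 m; N'_1 = 114·cos(-12.4°) = 111.3; c'Δl = 2.76; W sinα = -24.5
Slice 2: Δl = 2.9/cos(-0.5°) = 2.900 m; N'_2 = 350·cos(-0.5°) = 350.0; c'Δl = 2.90; W sinα = -3.1
Slice 3: Δl = 2.8/cos11.6° = 2.858 m; N'_3 = 364·cos11.6° = 356.6; c'Δl = 2.86; W sinα = 73.2
Slice 4: Δl = 3.2/cos25.0° = 3.531 m; N'_4 = 352·cos25.0° = 319.0; c'Δl = 3.53; W sinα = 148.8
Slice 5: Δl = 2.6/cos39.5° = 3.370 m; N'_5 = 191·cos39.5° = 147.4; c'Δl = 3.37; W sinα = 121.5
Slice 6: Δl = 1.8/cos53.0° = 2.991 m; N'_6 = 49·cos53.0° = 29.5; c'Δl = 2.99; W sinα = 39.1
Σc'Δl = 18.4 kN/m; ΣN' = 1313.8 kN/m; ΣW sinα = 355.0 kN/m
Resisting = 18.4 + 1313.8·tan35.9° = 18.4 + 951.0 = 969.4 kN/m
FS = 969.4 / 355.0 = 2.730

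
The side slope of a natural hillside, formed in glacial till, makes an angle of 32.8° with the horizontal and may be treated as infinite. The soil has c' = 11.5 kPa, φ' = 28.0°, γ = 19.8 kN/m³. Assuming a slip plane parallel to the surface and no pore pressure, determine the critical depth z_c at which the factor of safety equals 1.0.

Setting FS = 1.00 in FS = [c' + γz cos²β tanφ'] / [γz sinβ cosβ] and solving for z:
z = c' / [γ cosβ (FS·sinβ − cosβ·tanφ')]
  = 11.5 / [19.8·cos32.8°·(1.00·sin32.8° − cos32.8°·tan28.0°)]
  = 11.5 / [19.8·0.8406·(1.00·0.5417 − 0.8406·0.5317)]
  = 11.5 / 1.5773 = 7.291 m

z_c = 7.29 m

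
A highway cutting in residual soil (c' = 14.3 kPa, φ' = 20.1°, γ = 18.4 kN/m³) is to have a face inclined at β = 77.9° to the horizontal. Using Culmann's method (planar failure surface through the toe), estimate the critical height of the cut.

H_c = 6.11 m

Culmann's analysis gives the critical failure plane at α_cr = (β + φ')/2 = (77.9 + 20.1)/2 = 49.0°, and the critical height
H_c = (4c'/γ) · sinβ cosφ' / [1 − cos(β − φ')]
    = (4·14.3/18.4) · sin77.9°·cos20.1° / [1 − cos(57.8°)]
    = 3.109 · 0.9778·0.9391 / [1 − 0.5329]
    = 3.109 · 0.9182 / 0.4671
    = 6.11 m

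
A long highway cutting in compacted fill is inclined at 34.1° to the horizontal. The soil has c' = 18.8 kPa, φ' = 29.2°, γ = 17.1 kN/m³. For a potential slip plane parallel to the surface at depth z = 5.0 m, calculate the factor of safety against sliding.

FS = 1.30

For an infinite slope with a slip plane parallel to the surface (no pore pressure): FS = [c' + γz cos²β tanφ'] / [γz sinβ cosβ].
γz = 17.1·5.0 = 85.50 kN/m²
Numerator = 18.8 + 85.50·cos²34.1°·tan29.2° = 18.8 + 85.50·0.6857·0.5589 = 51.565 kPa
Denominator = 85.50·sin34.1°·cos34.1° = 85.50·0.5606·0.8281 = 39.693 kPa
FS = 51.565 / 39.693 = 1.299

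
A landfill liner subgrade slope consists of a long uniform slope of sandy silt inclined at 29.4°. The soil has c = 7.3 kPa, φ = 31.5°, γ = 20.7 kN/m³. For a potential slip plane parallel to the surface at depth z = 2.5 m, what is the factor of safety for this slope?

FS = 1.42

For an infinite slope with a slip plane parallel to the surface (no pore pressure): FS = [c + γz cos²β tanφ] / [γz sinβ cosβ].
γz = 20.7·2.5 = 51.75 kN/m²
Numerator = 7.3 + 51.75·cos²29.4°·tan31.5° = 7.3 + 51.75·0.7590·0.6128 = 31.370 kPa
Denominator = 51.75·sin29.4°·cos29.4° = 51.75·0.4909·0.8712 = 22.133 kPa
FS = 31.370 / 22.133 = 1.417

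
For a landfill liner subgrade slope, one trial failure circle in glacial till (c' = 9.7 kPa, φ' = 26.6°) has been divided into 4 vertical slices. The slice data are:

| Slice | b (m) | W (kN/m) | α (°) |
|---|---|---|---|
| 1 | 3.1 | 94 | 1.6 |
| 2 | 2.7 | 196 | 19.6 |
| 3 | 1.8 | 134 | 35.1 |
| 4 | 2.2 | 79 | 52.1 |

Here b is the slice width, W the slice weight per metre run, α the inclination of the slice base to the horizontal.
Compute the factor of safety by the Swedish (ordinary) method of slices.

FS = 1.60

Ordinary method of slices: FS = Σ[c'·Δl_i + (W_i cosα_i)·tanφ'] / Σ W_i sinα_i, with Δl_i = b_i / cosα_i.
Slice 1: Δl = 3.1/cos1.6° = 3.101 m; N'_1 = 94·cos1.6° = 94.0; c'Δl = 30.08; W sinα = 2.6
Slice 2: Δl = 2.7/cos19.6° = 2.866 m; N'_2 = 196·cos19.6° = 184.6; c'Δl = 27.80; W sinα = 65.7
Slice 3: Δl = 1.8/cos35.1° = 2.200 m; N'_3 = 134·cos35.1° = 109.6; c'Δl = 21.34; W sinα = 77.1
Slice 4: Δl = 2.2/cos52.1° = 3.581 m; N'_4 = 79·cos52.1° = 48.5; c'Δl = 34.74; W sinα = 62.3
Σc'Δl = 114.0 kN/m; ΣN' = 436.8 kN/m; ΣW sinα = 207.8 kN/m
Resisting = 114.0 + 436.8·tan26.6° = 114.0 + 218.7 = 332.7 kN/m
FS = 332.7 / 207.8 = 1.601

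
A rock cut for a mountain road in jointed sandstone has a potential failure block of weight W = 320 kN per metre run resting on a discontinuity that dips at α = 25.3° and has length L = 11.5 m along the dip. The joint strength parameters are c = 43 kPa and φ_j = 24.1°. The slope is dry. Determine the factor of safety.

FS = 4.56

Resolving the block weight along and normal to the plane and applying the Mohr–Coulomb strength on the joint:
N' = W cosα = 320·cos25.3° = 289.3 kN/m
Driving force T = W sinα = 320·sin25.3° = 136.8 kN/m
Resisting force R = c·L + N'·tanφ_j = 43·11.5 + 289.3·tan24.1° = 494.5 + 129.4 = 623.9 kN/m
FS = R / T = 623.9 / 136.8 = 4.562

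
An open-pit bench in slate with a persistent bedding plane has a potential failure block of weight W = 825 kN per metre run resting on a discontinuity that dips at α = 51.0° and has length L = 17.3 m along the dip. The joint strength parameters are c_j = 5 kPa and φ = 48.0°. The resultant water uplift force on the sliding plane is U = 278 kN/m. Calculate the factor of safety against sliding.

Resolving the block weight along and normal to the plane and applying the Mohr–Coulomb strength on the joint:
N' = W cosα − U = 825·cos51.0° − 278 = 241.2 kN/m
Driving force T = W sinα = 825·sin51.0° = 641.1 kN/m
Resisting force R = c_j·L + N'·tanφ = 5·17.3 + 241.2·tan48.0° = 86.5 + 267.9 = 354.4 kN/m
FS = R / T = 354.4 / 641.1 = 0.553

FS = 0.55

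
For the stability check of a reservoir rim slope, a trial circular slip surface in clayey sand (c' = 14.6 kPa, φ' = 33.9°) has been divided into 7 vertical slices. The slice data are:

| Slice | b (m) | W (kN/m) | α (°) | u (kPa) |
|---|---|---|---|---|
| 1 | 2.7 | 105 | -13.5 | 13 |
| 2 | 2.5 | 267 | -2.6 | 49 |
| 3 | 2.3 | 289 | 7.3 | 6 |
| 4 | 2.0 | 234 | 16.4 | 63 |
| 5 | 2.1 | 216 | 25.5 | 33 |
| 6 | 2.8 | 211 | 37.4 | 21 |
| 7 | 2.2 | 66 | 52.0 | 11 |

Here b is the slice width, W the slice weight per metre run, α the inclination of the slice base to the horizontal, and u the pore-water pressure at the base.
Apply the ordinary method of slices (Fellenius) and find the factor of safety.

FS = 2.38

Ordinary method of slices: FS = Σ[c'·Δl_i + (W_i cosα_i − u_i·Δl_i)·tanφ'] / Σ W_i sinα_i, with Δl_i = b_i / cosα_i.
Slice 1: Δl = 2.7/cos(-13.5°) = 2.777 m; N'_1 = 105·cos(-13.5°) − 13·2.777 = 66.0; c'Δl = 40.54; W sinα = -24.5
Slice 2: Δl = 2.5/cos(-2.6°) = 2.503 m; N'_2 = 267·cos(-2.6°) − 49·2.503 = 144.1; c'Δl = 36.54; W sinα = -12.1
Slice 3: Δl = 2.3/cos7.3° = 2.319 m; N'_3 = 289·cos7.3° − 6·2.319 = 272.7; c'Δl = 33.85; W sinα = 36.7
Slice 4: Δl = 2.0/cos16.4° = 2.085 m; N'_4 = 234·cos16.4° − 63·2.085 = 93.1; c'Δl = 30.44; W sinα = 66.1
Slice 5: Δl = 2.1/cos25.5° = 2.327 m; N'_5 = 216·cos25.5° − 33·2.327 = 118.2; c'Δl = 33.97; W sinα = 93.0
Slice 6: Δl = 2.8/cos37.4° = 3.525 m; N'_6 = 211·cos37.4° − 21·3.525 = 93.6; c'Δl = 51.46; W sinα = 128.2
Slice 7: Δl = 2.2/cos52.0° = 3.573 m; N'_7 = 66·cos52.0° − 11·3.573 = 1.3; c'Δl = 52.17; W sinα = 52.0
Σc'Δl = 279.0 kN/m; ΣN' = 789.1 kN/m; ΣW sinα = 339.3 kN/m
Resisting = 279.0 + 789.1·tan33.9° = 279.0 + 530.2 = 809.2 kN/m
FS = 809.2 / 339.3 = 2.385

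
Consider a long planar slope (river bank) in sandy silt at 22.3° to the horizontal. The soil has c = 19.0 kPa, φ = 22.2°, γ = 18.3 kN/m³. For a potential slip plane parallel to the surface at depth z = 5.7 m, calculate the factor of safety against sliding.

FS = 1.51

For an infinite slope with a slip plane parallel to the surface (no pore pressure): FS = [c + γz cos²β tanφ] / [γz sinβ cosβ].
γz = 18.3·5.7 = 104.31 kN/m²
Numerator = 19.0 + 104.31·cos²22.3°·tan22.2° = 19.0 + 104.31·0.8560·0.4081 = 55.439 kPa
Denominator = 104.31·sin22.3°·cos22.3° = 104.31·0.3795·0.9252 = 36.621 kPa
FS = 55.439 / 36.621 = 1.514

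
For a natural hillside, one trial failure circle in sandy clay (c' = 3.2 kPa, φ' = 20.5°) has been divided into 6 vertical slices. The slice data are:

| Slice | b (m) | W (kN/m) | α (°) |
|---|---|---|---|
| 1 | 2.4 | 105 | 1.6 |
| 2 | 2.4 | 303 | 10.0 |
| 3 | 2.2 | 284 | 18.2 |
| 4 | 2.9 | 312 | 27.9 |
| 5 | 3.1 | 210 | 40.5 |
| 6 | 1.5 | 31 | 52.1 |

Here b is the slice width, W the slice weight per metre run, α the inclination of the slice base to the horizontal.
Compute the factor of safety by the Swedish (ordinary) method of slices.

Ordinary method of slices: FS = Σ[c'·Δl_i + (W_i cosα_i)·tanφ'] / Σ W_i sinα_i, with Δl_i = b_i / cosα_i.
Slice 1: Δl = 2.4/cos1.6° = 2.401 m; N'_1 = 105·cos1.6° = 105.0; c'Δl = 7.68; W sinα = 2.9
Slice 2: Δl = 2.4/cos10.0° = 2.437 m; N'_2 = 303·cos10.0° = 298.4; c'Δl = 7.80; W sinα = 52.6
Slice 3: Δl = 2.2/cos18.2° = 2.316 m; N'_3 = 284·cos18.2° = 269.8; c'Δl = 7.41; W sinα = 88.7
Slice 4: Δl = 2.9/cos27.9° = 3.281 m; N'_4 = 312·cos27.9° = 275.7; c'Δl = 10.50; W sinα = 146.0
Slice 5: Δl = 3.1/cos40.5° = 4.077 m; N'_5 = 210·cos40.5° = 159.7; c'Δl = 13.05; W sinα = 136.4
Slice 6: Δl = 1.5/cos52.1° = 2.442 m; N'_6 = 31·cos52.1° = 19.0; c'Δl = 7.81; W sinα = 24.5
Σc'Δl = 54.3 kN/m; ΣN' = 1127.6 kN/m; ΣW sinα = 451.1 kN/m
Resisting = 54.3 + 1127.6·tan20.5° = 54.3 + 421.6 = 475.8 kN/m
FS = 475.8 / 451.1 = 1.055

FS = 1.05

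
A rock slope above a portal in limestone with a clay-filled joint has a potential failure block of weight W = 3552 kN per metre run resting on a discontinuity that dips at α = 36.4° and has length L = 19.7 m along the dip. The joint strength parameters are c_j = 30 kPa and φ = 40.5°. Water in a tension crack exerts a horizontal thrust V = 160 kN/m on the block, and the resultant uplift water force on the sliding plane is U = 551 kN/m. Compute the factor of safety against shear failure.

Resolving the block weight along and normal to the plane and applying the Mohr–Coulomb strength on the joint:
N' = W cosα − U − V sinα = 3552·cos36.4° − 551 − 160·sin36.4° = 2213.0 kN/m
Driving force T = W sinα + V cosα = 3552·sin36.4° + 160·cos36.4° = 2236.6 kN/m
Resisting force R = c_j·L + N'·tanφ = 30·19.7 + 2213.0·tan40.5° = 591.0 + 1890.1 = 2481.1 kN/m
FS = R / T = 2481.1 / 2236.6 = 1.109

FS = 1.11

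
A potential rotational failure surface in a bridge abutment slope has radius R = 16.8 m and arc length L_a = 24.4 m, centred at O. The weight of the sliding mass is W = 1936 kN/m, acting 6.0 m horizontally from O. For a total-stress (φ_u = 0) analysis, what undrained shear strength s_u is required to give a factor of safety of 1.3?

s_u = 36.8 kPa

FS = s_u·L_a·R / (W·d), so s_u = FS·W·d / (L_a·R).
s_u = 1.3·1936·6.0 / (24.40·16.8) = 15100.8 / 409.92 = 36.84 kPa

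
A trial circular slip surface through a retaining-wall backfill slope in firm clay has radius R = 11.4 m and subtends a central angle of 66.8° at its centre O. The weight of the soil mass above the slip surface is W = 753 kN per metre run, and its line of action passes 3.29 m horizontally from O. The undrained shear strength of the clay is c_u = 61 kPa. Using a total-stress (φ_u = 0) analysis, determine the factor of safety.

FS = 3.73

Taking moments about the centre O, the resisting moment is provided by the undrained shear strength acting along the arc:
Arc length L_a = R·θ = 11.4·(66.8°·π/180) = 11.4·1.1659 = 13.29 m
M_R = c_u·L_a·R = 61·13.29·11.4 = 9242.6 kN·m/m
M_D = W·d = 753·3.29 = 2477.4 kN·m/m
FS = M_R / M_D = 9242.6 / 2477.4 = 3.731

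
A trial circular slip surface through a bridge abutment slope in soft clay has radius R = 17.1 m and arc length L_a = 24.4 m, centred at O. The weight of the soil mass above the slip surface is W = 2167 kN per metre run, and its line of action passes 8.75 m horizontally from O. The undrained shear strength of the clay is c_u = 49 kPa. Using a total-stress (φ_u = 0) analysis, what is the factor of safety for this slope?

Taking moments about the centre O, the resisting moment is provided by the undrained shear strength acting along the arc:
M_R = c_u·L_a·R = 49·24.40·17.1 = 20444.8 kN·m/m
M_D = W·d = 2167·8.75 = 18961.2 kN·m/m
FS = M_R / M_D = 20444.8 / 18961.2 = 1.078

FS = 1.08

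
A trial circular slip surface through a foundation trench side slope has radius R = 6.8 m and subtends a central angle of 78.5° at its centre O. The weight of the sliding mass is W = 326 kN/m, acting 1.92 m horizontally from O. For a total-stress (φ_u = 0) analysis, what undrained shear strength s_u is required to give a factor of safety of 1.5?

s_u = 14.8 kPa

FS = s_u·L_a·R / (W·d), so s_u = FS·W·d / (L_a·R).
Arc length L_a = R·θ = 6.8·(78.5°·π/180) = 6.8·1.3701 = 9.32 m
s_u = 1.5·326·1.92 / (9.32·6.8) = 938.9 / 63.35 = 14.82 kPa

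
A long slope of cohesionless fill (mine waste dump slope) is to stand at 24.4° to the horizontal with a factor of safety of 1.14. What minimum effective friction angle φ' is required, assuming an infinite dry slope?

φ' = 27.3°

FS = tanφ'/tanβ ⇒ tanφ' = FS · tanβ = 1.14 · tan24.4° = 0.5171
φ' = arctan(0.5171) = 27.34°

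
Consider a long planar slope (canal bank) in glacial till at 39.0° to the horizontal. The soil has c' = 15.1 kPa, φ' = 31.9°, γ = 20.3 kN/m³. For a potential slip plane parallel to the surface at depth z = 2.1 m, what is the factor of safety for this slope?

For an infinite slope with a slip plane parallel to the surface (no pore pressure): FS = [c' + γz cos²β tanφ'] / [γz sinβ cosβ].
γz = 20.3·2.1 = 42.63 kN/m²
Numerator = 15.1 + 42.63·cos²39.0°·tan31.9° = 15.1 + 42.63·0.6040·0.6224 = 31.126 kPa
Denominator = 42.63·sin39.0°·cos39.0° = 42.63·0.6293·0.7771 = 20.849 kPa
FS = 31.126 / 20.849 = 1.493

FS = 1.49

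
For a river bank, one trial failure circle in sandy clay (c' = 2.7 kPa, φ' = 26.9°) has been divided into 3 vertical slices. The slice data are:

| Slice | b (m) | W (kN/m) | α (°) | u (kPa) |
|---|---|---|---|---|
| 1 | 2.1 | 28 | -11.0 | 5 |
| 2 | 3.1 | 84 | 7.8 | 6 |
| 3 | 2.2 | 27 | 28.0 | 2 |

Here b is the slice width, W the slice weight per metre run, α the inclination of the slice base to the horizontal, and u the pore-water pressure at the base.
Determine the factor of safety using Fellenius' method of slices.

Ordinary method of slices: FS = Σ[c'·Δl_i + (W_i cosα_i − u_i·Δl_i)·tanφ'] / Σ W_i sinα_i, with Δl_i = b_i / cosα_i.
Slice 1: Δl = 2.1/cos(-11.0°) = 2.139 m; N'_1 = 28·cos(-11.0°) − 5·2.139 = 16.8; c'Δl = 5.78; W sinα = -5.3
Slice 2: Δl = 3.1/cos7.8° = 3.129 m; N'_2 = 84·cos7.8° − 6·3.129 = 64.4; c'Δl = 8.45; W sinα = 11.4
Slice 3: Δl = 2.2/cos28.0° = 2.492 m; N'_3 = 27·cos28.0° − 2·2.492 = 18.9; c'Δl = 6.73; W sinα = 12.7
Σc'Δl = 21.0 kN/m; ΣN' = 100.1 kN/m; ΣW sinα = 18.7 kN/m
Resisting = 21.0 + 100.1·tan26.9° = 21.0 + 50.8 = 71.7 kN/m
FS = 71.7 / 18.7 = 3.829

FS = 3.83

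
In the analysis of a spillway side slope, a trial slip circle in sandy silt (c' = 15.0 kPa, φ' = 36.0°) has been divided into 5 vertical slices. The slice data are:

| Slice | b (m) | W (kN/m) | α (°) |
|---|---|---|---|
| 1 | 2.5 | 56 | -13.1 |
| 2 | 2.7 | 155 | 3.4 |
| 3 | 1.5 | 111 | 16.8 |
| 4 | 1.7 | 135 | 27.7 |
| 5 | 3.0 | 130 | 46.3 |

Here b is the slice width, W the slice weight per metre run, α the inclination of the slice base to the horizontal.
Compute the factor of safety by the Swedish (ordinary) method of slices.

FS = 3.12

Ordinary method of slices: FS = Σ[c'·Δl_i + (W_i cosα_i)·tanφ'] / Σ W_i sinα_i, with Δl_i = b_i / cosα_i.
Slice 1: Δl = 2.5/cos(-13.1°) = 2.567 m; N'_1 = 56·cos(-13.1°) = 54.5; c'Δl = 38.50; W sinα = -12.7
Slice 2: Δl = 2.7/cos3.4° = 2.705 m; N'_2 = 155·cos3.4° = 154.7; c'Δl = 40.57; W sinα = 9.2
Slice 3: Δl = 1.5/cos16.8° = 1.567 m; N'_3 = 111·cos16.8° = 106.3; c'Δl = 23.50; W sinα = 32.1
Slice 4: Δl = 1.7/cos27.7° = 1.920 m; N'_4 = 135·cos27.7° = 119.5; c'Δl = 28.80; W sinα = 62.8
Slice 5: Δl = 3.0/cos46.3° = 4.342 m; N'_5 = 130·cos46.3° = 89.8; c'Δl = 65.13; W sinα = 94.0
Σc'Δl = 196.5 kN/m; ΣN' = 524.9 kN/m; ΣW sinα = 185.3 kN/m
Resisting = 196.5 + 524.9·tan36.0° = 196.5 + 381.3 = 577.9 kN/m
FS = 577.9 / 185.3 = 3.118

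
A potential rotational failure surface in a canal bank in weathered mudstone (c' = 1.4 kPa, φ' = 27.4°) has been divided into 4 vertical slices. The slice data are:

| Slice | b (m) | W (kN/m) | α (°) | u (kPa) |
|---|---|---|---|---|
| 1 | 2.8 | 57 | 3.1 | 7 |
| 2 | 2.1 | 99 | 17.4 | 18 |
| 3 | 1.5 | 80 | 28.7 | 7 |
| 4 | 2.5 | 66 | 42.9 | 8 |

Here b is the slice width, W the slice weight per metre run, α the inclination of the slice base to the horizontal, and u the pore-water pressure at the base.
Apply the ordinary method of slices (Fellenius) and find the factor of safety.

FS = 0.89

Ordinary method of slices: FS = Σ[c'·Δl_i + (W_i cosα_i − u_i·Δl_i)·tanφ'] / Σ W_i sinα_i, with Δl_i = b_i / cosα_i.
Slice 1: Δl = 2.8/cos3.1° = 2.804 m; N'_1 = 57·cos3.1° − 7·2.804 = 37.3; c'Δl = 3.93; W sinα = 3.1
Slice 2: Δl = 2.1/cos17.4° = 2.201 m; N'_2 = 99·cos17.4° − 18·2.201 = 54.9; c'Δl = 3.08; W sinα = 29.6
Slice 3: Δl = 1.5/cos28.7° = 1.710 m; N'_3 = 80·cos28.7° − 7·1.710 = 58.2; c'Δl = 2.39; W sinα = 38.4
Slice 4: Δl = 2.5/cos42.9° = 3.413 m; N'_4 = 66·cos42.9° − 8·3.413 = 21.0; c'Δl = 4.78; W sinα = 44.9
Σc'Δl = 14.2 kN/m; ΣN' = 171.4 kN/m; ΣW sinα = 116.0 kN/m
Resisting = 14.2 + 171.4·tan27.4° = 14.2 + 88.8 = 103.0 kN/m
FS = 103.0 / 116.0 = 0.888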